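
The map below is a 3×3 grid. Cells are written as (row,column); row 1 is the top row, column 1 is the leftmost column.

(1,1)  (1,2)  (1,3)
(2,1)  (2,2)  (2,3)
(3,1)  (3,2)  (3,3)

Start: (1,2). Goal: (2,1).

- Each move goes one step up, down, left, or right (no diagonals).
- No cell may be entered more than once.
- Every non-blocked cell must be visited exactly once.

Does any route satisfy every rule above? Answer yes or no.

no

Colour the cells like a checkerboard: each orthogonal step flips colour, so a Hamiltonian route alternates colours. Here there are 5 cells of one colour and 4 of the other, with start on the same colour as the goal — the counts and endpoints can't be arranged into an alternating sequence of length 9, so no Hamiltonian route exists.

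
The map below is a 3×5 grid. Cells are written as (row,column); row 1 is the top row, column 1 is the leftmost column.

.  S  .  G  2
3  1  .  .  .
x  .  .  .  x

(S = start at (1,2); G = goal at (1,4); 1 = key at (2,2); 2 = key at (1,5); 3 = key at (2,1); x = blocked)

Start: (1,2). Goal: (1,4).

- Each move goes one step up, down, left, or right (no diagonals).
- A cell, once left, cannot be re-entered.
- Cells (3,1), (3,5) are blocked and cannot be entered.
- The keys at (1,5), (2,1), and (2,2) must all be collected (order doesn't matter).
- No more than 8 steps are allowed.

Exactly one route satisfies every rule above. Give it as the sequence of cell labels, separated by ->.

The 8-move cap with required stops at (1,5), (2,1), (2,2) leaves no slack for detours.
Route from (1,2): left 1 to (1,1), down 1 to (2,1), right 4 to (2,5), up 1 to (1,5), left 1 to (1,4) — 8 moves in all.
Check: all required cells visited; 8 ≤ 8 moves.

(1,2) -> (1,1) -> (2,1) -> (2,2) -> (2,3) -> (2,4) -> (2,5) -> (1,5) -> (1,4)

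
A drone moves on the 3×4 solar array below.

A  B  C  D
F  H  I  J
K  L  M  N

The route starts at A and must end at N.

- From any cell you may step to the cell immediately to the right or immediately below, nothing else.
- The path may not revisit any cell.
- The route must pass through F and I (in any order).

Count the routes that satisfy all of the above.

2

A right/down-only route from A to N makes exactly 2 down-moves and 3 right-moves in some order.
With no other constraints that would be C(5,2) = 10 routes.
A monotone route can only reach the required cells in the order F, I, so split there and multiply the segment counts: A→F: 1; F→I: 1; I→N: 2; product = 2.
That gives 2 routes.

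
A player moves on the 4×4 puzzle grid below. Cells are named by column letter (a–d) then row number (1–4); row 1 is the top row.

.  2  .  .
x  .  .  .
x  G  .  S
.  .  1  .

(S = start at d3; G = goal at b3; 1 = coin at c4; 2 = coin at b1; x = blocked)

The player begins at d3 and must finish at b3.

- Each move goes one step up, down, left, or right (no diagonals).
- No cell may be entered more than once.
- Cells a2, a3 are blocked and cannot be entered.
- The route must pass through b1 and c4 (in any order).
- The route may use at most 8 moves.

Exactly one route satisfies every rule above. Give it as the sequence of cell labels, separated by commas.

The budget equals the shortest possible length, so every move has to be on a shortest route through the required cells.
Route from d3: down to d4, left to c4, 3× up (reaching c1), left to b1, 2× down (reaching b3) — 8 moves in all.
Check: all required cells visited; 8 ≤ 8 moves.

d3, d4, c4, c3, c2, c1, b1, b2, b3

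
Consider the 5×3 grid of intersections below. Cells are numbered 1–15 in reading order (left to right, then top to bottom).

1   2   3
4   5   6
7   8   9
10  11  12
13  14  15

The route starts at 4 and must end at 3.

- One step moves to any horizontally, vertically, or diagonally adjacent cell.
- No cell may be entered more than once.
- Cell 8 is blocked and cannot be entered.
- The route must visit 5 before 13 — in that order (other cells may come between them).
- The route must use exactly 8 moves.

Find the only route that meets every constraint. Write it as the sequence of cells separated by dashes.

4 - 5 - 7 - 10 - 13 - 11 - 9 - 6 - 3

The waypoints must appear in the order 5, 13, with no cell reused.
Route from 4: right 1 to 5, down-left 1 to 7, down 2 to 13, up-right 2 to 9, up 2 to 3 — 8 moves in all.
Check: order respected (5 at step 1, 13 at step 4); 8 moves as required.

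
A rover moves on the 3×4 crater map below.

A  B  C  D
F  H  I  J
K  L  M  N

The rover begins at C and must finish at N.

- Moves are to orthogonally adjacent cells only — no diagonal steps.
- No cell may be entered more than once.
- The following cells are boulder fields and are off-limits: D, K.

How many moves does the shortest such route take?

3

The Manhattan distance from C to N is |1−3| + |3−4| = 3, so at least 3 moves are needed.
A route of 3 moves achieves this: C → I → M → N.
Since 3 matches the lower bound, it is optimal.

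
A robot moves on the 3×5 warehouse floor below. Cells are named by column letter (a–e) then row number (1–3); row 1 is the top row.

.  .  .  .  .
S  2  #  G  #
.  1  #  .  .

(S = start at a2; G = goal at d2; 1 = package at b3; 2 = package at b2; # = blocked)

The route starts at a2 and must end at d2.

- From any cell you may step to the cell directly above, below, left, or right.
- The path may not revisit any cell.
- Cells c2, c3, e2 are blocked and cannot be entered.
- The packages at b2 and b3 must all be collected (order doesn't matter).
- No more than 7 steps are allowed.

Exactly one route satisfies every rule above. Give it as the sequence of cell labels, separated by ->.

a2 -> a3 -> b3 -> b2 -> b1 -> c1 -> d1 -> d2

The budget equals the shortest possible length, so every move has to be on a shortest route through the required cells.
Route from a2: down to a3, right to b3, 2× up (reaching b1), 2× right (reaching d1), down to d2 — 7 moves in all.
Check: all required cells visited; 7 ≤ 7 moves.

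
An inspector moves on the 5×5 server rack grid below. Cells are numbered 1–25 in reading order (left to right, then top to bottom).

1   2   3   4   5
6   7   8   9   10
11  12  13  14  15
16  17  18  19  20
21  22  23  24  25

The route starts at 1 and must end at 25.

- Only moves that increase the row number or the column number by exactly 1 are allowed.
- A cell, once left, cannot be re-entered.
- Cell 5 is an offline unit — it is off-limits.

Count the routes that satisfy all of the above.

69

A right/down-only route from 1 to 25 makes exactly 4 down-moves and 4 right-moves in some order.
With no other constraints that would be C(8,4) = 70 routes.
Subtract routes through each blocked cell (inclusion–exclusion for overlaps): − through 5: 1 → 69.
That gives 69 routes.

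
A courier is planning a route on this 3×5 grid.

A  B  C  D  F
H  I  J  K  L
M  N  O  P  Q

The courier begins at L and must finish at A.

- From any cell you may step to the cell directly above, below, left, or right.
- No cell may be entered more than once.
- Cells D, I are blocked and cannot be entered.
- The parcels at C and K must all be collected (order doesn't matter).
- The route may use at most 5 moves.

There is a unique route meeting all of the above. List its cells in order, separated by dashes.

L - K - J - C - B - A

The budget equals the shortest possible length, so every move has to be on a shortest route through the required cells.
Route from L: left 2 to J, up 1 to C, left 2 to A — 5 moves in all.
Check: all required cells visited; 5 ≤ 5 moves.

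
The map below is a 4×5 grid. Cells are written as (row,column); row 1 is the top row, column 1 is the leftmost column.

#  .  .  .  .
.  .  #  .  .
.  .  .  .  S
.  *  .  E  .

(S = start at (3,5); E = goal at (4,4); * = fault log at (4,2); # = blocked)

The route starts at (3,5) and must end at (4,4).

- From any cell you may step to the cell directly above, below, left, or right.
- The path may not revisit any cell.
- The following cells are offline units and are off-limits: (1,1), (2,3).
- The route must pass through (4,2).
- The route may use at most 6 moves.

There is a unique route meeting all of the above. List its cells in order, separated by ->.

The budget equals the shortest possible length, so every move has to be on a shortest route through the required cells.
Route from (3,5): 3× left (reaching (3,2)), down to (4,2), 2× right (reaching (4,4)) — 6 moves in all.
Check: all required cells visited; 6 ≤ 6 moves.

(3,5) -> (3,4) -> (3,3) -> (3,2) -> (4,2) -> (4,3) -> (4,4)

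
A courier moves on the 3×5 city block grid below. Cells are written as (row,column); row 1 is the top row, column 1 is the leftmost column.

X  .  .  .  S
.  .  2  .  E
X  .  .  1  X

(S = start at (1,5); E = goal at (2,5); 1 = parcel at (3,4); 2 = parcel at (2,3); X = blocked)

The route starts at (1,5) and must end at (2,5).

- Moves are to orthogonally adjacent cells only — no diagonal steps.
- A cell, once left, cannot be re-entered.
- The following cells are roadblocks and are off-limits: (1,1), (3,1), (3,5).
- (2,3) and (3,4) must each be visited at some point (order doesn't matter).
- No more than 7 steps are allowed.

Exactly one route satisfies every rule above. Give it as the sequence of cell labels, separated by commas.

The budget equals the shortest possible length, so every move has to be on a shortest route through the required cells.
Route from (1,5): 2× left (reaching (1,3)), 2× down (reaching (3,3)), right to (3,4), up to (2,4), right to (2,5) — 7 moves in all.
Check: all required cells visited; 7 ≤ 7 moves.

(1,5), (1,4), (1,3), (2,3), (3,3), (3,4), (2,4), (2,5)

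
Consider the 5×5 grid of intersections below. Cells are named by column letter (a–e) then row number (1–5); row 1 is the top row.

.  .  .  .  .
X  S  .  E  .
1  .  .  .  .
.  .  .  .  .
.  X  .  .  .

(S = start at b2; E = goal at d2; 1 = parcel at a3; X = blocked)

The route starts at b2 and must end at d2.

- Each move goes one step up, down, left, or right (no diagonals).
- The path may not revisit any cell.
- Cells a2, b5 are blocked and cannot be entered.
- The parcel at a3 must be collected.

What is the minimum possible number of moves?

8

Any route passes through a3 somewhere between b2 and d2. Summing Manhattan distances along the two legs (b2 → a3 → d2) gives a lower bound of 2 + 4 = 6 moves.
The shortest route satisfying every rule uses 8 moves: b2 → b3 → a3 → a4 → b4 → c4 → c3 → c2 → d2.
The bound of 6 isn't tight here; checking systematically, no route of length 6 through 7 satisfies every constraint, so 8 is the minimum.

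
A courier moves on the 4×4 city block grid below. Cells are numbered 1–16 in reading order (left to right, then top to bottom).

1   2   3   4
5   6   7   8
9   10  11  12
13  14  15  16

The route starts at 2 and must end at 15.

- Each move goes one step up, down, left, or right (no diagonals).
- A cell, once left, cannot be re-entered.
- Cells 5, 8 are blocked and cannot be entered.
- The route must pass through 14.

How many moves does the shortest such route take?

Any route passes through 14 somewhere between 2 and 15. Summing Manhattan distances along the two legs (2 → 14 → 15) gives a lower bound of 3 + 1 = 4 moves.
A route of 4 moves achieves this: 2 → 6 → 10 → 14 → 15.
Since 4 matches the lower bound, it is optimal.

4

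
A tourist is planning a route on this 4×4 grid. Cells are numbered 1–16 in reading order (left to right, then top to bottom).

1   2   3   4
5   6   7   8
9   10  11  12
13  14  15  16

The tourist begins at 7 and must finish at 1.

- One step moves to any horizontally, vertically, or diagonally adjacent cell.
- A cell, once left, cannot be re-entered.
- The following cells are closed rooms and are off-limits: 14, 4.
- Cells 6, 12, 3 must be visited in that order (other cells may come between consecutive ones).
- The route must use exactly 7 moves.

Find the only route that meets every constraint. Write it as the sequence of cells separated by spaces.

7 6 11 12 8 3 2 1

The waypoints must appear in the order 6, 12, 3, with no cell reused.
Route from 7: left to 6, down-right to 11, right to 12, up to 8, up-left to 3, 2× left (reaching 1) — 7 moves in all.
Check: order respected (6 at step 1, 12 at step 3, 3 at step 5); 7 moves as required.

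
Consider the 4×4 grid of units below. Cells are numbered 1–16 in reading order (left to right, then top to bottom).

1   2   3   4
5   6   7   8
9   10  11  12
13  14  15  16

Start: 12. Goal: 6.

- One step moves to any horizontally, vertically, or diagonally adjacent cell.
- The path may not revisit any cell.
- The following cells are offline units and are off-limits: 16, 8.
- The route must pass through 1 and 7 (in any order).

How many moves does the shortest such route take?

4

Any route passes through 1 and 7 in some order between 12 and 6. Summing Chebyshev distances along each leg and taking the cheapest ordering (12 → 7 → 1 → 6) gives a lower bound of 1 + 2 + 1 = 4 moves.
A route of 4 moves achieves this: 12 → 7 → 2 → 1 → 6.
Since 4 matches the lower bound, it is optimal.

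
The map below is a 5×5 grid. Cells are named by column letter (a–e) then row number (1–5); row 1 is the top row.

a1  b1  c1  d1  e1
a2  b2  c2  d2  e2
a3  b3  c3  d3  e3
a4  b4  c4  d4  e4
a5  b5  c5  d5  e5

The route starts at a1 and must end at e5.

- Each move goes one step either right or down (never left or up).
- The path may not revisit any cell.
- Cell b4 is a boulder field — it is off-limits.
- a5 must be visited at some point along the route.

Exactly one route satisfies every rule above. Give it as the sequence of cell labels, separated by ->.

a1 -> a2 -> a3 -> a4 -> a5 -> b5 -> c5 -> d5 -> e5

Moves only go right or down, so the column and row indices never decrease.
Route from a1: 4× down (reaching a5), 4× right (reaching e5) — 8 moves in all.
Check: all required cells visited.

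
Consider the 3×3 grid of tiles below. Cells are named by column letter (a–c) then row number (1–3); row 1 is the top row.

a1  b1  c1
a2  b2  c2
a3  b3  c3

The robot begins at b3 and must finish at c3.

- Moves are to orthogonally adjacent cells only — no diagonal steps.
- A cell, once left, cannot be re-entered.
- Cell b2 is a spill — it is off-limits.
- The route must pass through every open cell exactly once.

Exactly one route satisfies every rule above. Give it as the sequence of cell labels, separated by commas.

Need to visit all 8 open cells exactly once, starting at b3 and ending at c3.
Cell c1 has only two open neighbours (c2 and b1), so the path must pass straight through it: one of those is the cell it's entered from and the other is where it exits.
Route from b3: left 1 to a3, up 2 to a1, right 2 to c1, down 2 to c3 — 7 moves in all.
Check: all 8 open cells covered.

b3, a3, a2, a1, b1, c1, c2, c3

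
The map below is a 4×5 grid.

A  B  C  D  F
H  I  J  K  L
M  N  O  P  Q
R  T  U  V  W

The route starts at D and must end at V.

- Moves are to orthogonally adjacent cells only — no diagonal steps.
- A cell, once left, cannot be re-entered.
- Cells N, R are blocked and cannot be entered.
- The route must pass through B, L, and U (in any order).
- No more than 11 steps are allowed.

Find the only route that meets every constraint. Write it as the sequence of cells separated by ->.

The budget equals the shortest possible length, so every move has to be on a shortest route through the required cells.
Route from D: left 2 to B, down 1 to I, right 3 to L, down 1 to Q, left 2 to O, down 1 to U, right 1 to V — 11 moves in all.
Check: all required cells visited; 11 ≤ 11 moves.

D -> C -> B -> I -> J -> K -> L -> Q -> P -> O -> U -> V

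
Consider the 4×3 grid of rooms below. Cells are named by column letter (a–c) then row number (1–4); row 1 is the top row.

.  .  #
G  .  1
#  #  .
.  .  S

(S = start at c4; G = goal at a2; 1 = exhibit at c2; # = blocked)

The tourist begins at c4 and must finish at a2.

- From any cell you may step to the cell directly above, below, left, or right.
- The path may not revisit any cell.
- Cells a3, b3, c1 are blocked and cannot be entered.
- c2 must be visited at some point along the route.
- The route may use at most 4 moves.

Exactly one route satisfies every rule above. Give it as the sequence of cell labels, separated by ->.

c4 -> c3 -> c2 -> b2 -> a2

The 4-move cap with required stops at c2 leaves no slack for detours.
Route from c4: 2× up (reaching c2), 2× left (reaching a2) — 4 moves in all.
Check: all required cells visited; 4 ≤ 4 moves.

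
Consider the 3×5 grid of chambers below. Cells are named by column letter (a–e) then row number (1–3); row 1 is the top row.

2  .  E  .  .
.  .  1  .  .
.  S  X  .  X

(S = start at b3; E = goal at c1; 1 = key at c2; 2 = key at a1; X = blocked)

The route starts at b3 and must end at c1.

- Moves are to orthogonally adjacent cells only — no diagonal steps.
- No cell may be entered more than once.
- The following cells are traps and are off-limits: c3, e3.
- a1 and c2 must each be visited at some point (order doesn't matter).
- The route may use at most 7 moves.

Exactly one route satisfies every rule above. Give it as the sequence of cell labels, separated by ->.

b3 -> a3 -> a2 -> a1 -> b1 -> b2 -> c2 -> c1

The budget equals the shortest possible length, so every move has to be on a shortest route through the required cells.
Route from b3: left to a3, 2× up (reaching a1), right to b1, down to b2, right to c2, up to c1 — 7 moves in all.
Check: all required cells visited; 7 ≤ 7 moves.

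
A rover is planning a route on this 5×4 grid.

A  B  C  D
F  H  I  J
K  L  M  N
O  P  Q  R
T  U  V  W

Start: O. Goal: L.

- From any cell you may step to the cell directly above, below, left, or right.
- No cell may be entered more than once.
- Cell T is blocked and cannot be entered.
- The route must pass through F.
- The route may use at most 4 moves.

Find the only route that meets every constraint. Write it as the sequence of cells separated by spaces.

O K F H L

Any route must reach F and still end at L within 4 moves, so the order of the required stops is forced.
Route from O: up 2 to F, right 1 to H, down 1 to L — 4 moves in all.
Check: all required cells visited; 4 ≤ 4 moves.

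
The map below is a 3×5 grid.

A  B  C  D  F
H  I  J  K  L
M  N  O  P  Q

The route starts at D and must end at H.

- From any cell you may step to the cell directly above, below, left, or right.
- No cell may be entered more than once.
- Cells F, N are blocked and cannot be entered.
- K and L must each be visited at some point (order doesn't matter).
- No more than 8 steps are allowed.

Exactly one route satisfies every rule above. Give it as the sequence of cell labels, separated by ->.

D -> K -> L -> Q -> P -> O -> J -> I -> H

Any route must reach K and L and still end at H within 8 moves, so the order of the required stops is forced.
Route from D: down to K, right to L, down to Q, 2× left (reaching O), up to J, 2× left (reaching H) — 8 moves in all.
Check: all required cells visited; 8 ≤ 8 moves.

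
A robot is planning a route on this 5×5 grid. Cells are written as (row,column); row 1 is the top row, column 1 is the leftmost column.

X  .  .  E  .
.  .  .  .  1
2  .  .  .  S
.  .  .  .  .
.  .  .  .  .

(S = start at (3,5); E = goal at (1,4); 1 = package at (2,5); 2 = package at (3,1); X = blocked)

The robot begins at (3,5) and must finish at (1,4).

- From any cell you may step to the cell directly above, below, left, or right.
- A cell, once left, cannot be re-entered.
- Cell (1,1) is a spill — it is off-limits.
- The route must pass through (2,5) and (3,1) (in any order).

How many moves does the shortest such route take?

Any route passes through (2,5) and (3,1) in some order between (3,5) and (1,4). Summing Manhattan distances along each leg and taking the cheapest ordering ((3,5) → (2,5) → (3,1) → (1,4)) gives a lower bound of 1 + 5 + 5 = 11 moves.
A route of 11 moves achieves this: (3,5) → (2,5) → (2,4) → (3,4) → (3,3) → (3,2) → (3,1) → (2,1) → (2,2) → (1,2) → (1,3) → (1,4).
Since 11 matches the lower bound, it is optimal.

11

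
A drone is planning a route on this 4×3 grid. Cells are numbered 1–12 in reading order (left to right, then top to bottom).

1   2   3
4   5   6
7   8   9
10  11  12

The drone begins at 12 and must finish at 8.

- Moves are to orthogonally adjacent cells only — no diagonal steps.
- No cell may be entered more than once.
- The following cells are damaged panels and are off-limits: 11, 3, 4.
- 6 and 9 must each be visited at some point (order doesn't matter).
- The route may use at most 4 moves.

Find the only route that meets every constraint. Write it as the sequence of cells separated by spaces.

The 4-move cap with required stops at 6, 9 leaves no slack for detours.
Route from 12: 2× up (reaching 6), left to 5, down to 8 — 4 moves in all.
Check: all required cells visited; 4 ≤ 4 moves.

12 9 6 5 8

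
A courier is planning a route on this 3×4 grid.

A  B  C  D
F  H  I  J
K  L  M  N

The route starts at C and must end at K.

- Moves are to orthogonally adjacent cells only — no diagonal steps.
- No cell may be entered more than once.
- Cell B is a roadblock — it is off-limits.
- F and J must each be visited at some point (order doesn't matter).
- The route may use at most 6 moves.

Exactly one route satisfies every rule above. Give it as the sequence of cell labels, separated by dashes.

Any route must reach F and J and still end at K within 6 moves, so the order of the required stops is forced.
Route from C: right to D, down to J, 3× left (reaching F), down to K — 6 moves in all.
Check: all required cells visited; 6 ≤ 6 moves.

C - D - J - I - H - F - K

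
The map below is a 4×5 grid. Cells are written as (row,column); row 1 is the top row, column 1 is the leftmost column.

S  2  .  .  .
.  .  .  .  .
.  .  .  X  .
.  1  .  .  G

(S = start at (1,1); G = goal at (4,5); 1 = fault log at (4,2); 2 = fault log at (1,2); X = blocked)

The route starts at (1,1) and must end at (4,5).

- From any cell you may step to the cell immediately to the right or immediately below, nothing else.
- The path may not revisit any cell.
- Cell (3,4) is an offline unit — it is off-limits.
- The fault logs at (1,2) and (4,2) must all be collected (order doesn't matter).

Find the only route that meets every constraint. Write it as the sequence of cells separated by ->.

Moves only go right or down, so the column and row indices never decrease.
Route from (1,1): right to (1,2), 3× down (reaching (4,2)), 3× right (reaching (4,5)) — 7 moves in all.
Check: all required cells visited.

(1,1) -> (1,2) -> (2,2) -> (3,2) -> (4,2) -> (4,3) -> (4,4) -> (4,5)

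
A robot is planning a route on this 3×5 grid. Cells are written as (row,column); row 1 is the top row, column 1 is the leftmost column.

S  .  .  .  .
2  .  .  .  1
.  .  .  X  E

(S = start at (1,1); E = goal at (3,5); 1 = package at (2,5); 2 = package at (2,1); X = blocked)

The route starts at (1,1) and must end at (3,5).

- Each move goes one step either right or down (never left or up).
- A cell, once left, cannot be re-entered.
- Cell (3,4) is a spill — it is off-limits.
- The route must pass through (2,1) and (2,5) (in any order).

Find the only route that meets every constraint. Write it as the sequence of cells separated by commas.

Moves only go right or down, so the column and row indices never decrease.
Route from (1,1): down 1 to (2,1), right 4 to (2,5), down 1 to (3,5) — 6 moves in all.
Check: all required cells visited.

(1,1), (2,1), (2,2), (2,3), (2,4), (2,5), (3,5)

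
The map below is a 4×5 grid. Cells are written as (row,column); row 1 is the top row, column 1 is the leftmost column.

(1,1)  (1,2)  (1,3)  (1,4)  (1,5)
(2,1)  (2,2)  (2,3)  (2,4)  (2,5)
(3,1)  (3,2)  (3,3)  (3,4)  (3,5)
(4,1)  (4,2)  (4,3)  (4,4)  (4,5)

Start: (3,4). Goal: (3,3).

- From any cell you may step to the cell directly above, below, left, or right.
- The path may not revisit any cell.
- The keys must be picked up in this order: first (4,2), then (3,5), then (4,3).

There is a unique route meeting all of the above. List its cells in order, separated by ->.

(3,4) -> (2,4) -> (2,3) -> (2,2) -> (3,2) -> (4,2) -> (4,1) -> (3,1) -> (2,1) -> (1,1) -> (1,2) -> (1,3) -> (1,4) -> (1,5) -> (2,5) -> (3,5) -> (4,5) -> (4,4) -> (4,3) -> (3,3)

The waypoints must appear in the order (4,2), (3,5), (4,3), with no cell reused.
Route from (3,4): up 1 to (2,4), left 2 to (2,2), down 2 to (4,2), left 1 to (4,1), up 3 to (1,1), right 4 to (1,5), down 3 to (4,5), left 2 to (4,3), up 1 to (3,3) — 19 moves in all.
Check: order respected ((4,2) at step 5, (3,5) at step 15, (4,3) at step 18).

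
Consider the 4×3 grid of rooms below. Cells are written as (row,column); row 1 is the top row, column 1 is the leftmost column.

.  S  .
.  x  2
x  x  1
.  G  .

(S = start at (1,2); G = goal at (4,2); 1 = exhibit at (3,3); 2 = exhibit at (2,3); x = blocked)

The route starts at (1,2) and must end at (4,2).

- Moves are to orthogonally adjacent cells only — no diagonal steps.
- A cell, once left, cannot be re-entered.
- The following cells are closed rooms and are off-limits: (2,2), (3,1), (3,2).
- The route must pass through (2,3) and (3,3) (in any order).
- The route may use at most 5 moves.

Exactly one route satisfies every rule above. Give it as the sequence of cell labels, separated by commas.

(1,2), (1,3), (2,3), (3,3), (4,3), (4,2)

Any route must reach (2,3) and (3,3) and still end at (4,2) within 5 moves, so the order of the required stops is forced.
Route from (1,2): right to (1,3), 3× down (reaching (4,3)), left to (4,2) — 5 moves in all.
Check: all required cells visited; 5 ≤ 5 moves.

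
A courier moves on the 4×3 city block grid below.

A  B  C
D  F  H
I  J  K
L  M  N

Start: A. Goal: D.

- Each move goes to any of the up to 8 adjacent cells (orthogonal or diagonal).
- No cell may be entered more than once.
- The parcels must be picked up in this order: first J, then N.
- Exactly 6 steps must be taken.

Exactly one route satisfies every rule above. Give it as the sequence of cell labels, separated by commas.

The waypoints must appear in the order J, N, with no cell reused.
Route from A: down-right to F, down to J, down-right to N, left to M, up-left to I, up to D — 6 moves in all.
Check: order respected (J at step 2, N at step 3); 6 moves as required.

A, F, J, N, M, I, D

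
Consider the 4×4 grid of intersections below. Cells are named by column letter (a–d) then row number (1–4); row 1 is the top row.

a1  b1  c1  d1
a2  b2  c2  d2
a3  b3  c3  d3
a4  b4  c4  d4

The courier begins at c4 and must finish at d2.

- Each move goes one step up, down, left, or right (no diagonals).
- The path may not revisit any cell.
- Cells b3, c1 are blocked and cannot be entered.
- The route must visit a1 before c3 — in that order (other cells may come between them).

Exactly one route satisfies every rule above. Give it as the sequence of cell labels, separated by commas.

The waypoints must appear in the order a1, c3, with no cell reused.
Route from c4: 2× left (reaching a4), 3× up (reaching a1), right to b1, down to b2, right to c2, down to c3, right to d3, up to d2 — 11 moves in all.
Check: order respected (a1 at step 5, c3 at step 9).

c4, b4, a4, a3, a2, a1, b1, b2, c2, c3, d3, d2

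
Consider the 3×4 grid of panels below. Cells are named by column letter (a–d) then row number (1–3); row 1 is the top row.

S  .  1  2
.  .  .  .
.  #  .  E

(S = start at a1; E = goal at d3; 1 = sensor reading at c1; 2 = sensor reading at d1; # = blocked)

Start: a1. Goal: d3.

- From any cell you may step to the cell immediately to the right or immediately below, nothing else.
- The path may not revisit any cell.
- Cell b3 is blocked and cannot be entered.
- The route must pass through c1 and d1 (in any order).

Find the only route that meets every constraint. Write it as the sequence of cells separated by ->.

Moves only go right or down, so the column and row indices never decrease.
Route from a1: 3× right (reaching d1), 2× down (reaching d3) — 5 moves in all.
Check: all required cells visited.

a1 -> b1 -> c1 -> d1 -> d2 -> d3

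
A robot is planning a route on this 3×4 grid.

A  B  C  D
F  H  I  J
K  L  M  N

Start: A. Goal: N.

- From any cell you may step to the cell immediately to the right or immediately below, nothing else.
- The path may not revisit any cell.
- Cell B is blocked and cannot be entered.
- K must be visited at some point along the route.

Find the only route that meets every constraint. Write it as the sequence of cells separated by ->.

A -> F -> K -> L -> M -> N

Moves only go right or down, so the column and row indices never decrease.
Route from A: down 2 to K, right 3 to N — 5 moves in all.
Check: all required cells visited.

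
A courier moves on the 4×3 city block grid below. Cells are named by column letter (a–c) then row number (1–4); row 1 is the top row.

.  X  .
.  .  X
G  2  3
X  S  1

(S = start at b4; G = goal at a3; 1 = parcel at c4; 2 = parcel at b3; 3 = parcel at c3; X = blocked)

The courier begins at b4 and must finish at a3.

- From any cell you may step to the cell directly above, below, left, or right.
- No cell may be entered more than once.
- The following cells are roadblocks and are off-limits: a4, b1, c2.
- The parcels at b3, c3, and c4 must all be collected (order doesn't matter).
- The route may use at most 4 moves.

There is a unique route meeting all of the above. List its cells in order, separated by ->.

The budget equals the shortest possible length, so every move has to be on a shortest route through the required cells.
Route from b4: right to c4, up to c3, 2× left (reaching a3) — 4 moves in all.
Check: all required cells visited; 4 ≤ 4 moves.

b4 -> c4 -> c3 -> b3 -> a3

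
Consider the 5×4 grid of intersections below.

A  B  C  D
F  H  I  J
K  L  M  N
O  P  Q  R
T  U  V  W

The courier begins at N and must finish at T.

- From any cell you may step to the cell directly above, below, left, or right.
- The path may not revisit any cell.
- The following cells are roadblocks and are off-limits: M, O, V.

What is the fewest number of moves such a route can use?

5

The Manhattan distance from N to T is |3−5| + |4−1| = 5, so at least 5 moves are needed.
A route of 5 moves achieves this: N → R → Q → P → U → T.
Since 5 matches the lower bound, it is optimal.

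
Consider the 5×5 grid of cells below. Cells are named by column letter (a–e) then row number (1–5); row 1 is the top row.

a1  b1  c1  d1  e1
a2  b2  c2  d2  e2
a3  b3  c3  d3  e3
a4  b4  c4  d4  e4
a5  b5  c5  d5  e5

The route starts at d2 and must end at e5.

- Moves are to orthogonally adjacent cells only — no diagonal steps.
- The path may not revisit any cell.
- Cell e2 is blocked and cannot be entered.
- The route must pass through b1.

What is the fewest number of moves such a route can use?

10

Any route passes through b1 somewhere between d2 and e5. Summing Manhattan distances along the two legs (d2 → b1 → e5) gives a lower bound of 3 + 7 = 10 moves.
A route of 10 moves achieves this: d2 → d1 → c1 → b1 → b2 → b3 → b4 → b5 → c5 → d5 → e5.
Since 10 matches the lower bound, it is optimal.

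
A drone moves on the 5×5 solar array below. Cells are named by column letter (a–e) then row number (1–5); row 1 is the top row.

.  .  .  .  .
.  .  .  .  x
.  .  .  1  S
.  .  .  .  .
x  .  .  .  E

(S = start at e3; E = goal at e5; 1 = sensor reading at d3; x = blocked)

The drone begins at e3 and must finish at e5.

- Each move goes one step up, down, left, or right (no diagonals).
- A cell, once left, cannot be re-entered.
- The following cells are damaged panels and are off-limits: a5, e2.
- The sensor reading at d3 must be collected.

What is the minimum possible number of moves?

Any route passes through d3 somewhere between e3 and e5. Summing Manhattan distances along the two legs (e3 → d3 → e5) gives a lower bound of 1 + 3 = 4 moves.
A route of 4 moves achieves this: e3 → d3 → d4 → d5 → e5.
Since 4 matches the lower bound, it is optimal.

4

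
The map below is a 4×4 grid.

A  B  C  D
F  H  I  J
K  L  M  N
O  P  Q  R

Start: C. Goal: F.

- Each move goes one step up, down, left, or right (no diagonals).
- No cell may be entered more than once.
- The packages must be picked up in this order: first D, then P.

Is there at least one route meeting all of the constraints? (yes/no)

One route that works: C → D → J → N → R → Q → P → L → H → F.

yes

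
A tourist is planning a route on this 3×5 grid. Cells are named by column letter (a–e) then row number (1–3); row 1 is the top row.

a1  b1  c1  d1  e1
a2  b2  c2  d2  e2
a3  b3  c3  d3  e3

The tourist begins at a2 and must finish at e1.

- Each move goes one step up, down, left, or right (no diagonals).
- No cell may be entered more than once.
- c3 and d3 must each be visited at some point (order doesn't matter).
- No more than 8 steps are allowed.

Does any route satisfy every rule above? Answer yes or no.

One route that works: a2 → a3 → b3 → c3 → d3 → d2 → d1 → e1.

yes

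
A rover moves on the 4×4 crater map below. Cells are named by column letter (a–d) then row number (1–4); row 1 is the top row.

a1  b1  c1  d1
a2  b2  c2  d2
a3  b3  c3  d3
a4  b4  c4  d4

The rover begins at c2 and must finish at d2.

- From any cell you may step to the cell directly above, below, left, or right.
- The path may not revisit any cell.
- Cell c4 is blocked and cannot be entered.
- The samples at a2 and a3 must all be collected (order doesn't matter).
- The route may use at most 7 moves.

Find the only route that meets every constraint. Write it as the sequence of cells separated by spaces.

c2 b2 a2 a3 b3 c3 d3 d2

Any route must reach a2 and a3 and still end at d2 within 7 moves, so the order of the required stops is forced.
Route from c2: left 2 to a2, down 1 to a3, right 3 to d3, up 1 to d2 — 7 moves in all.
Check: all required cells visited; 7 ≤ 7 moves.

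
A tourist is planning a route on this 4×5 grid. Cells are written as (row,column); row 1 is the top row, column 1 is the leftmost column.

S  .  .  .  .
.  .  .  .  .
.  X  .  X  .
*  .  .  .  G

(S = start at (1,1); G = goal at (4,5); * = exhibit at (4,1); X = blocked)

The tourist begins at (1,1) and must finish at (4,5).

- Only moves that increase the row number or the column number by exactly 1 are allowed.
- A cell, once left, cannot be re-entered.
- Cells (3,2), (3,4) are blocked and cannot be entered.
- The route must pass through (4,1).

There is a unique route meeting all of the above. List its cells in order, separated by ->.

(1,1) -> (2,1) -> (3,1) -> (4,1) -> (4,2) -> (4,3) -> (4,4) -> (4,5)

Moves only go right or down, so the column and row indices never decrease.
Route from (1,1): down 3 to (4,1), right 4 to (4,5) — 7 moves in all.
Check: all required cells visited.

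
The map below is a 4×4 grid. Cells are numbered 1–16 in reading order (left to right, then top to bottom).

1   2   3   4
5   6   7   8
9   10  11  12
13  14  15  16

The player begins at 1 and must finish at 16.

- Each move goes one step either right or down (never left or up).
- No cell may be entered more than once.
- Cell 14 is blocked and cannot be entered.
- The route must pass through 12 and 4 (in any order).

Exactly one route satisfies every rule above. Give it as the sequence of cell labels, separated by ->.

Moves only go right or down, so the column and row indices never decrease.
Route from 1: 3× right (reaching 4), 3× down (reaching 16) — 6 moves in all.
Check: all required cells visited.

1 -> 2 -> 3 -> 4 -> 8 -> 12 -> 16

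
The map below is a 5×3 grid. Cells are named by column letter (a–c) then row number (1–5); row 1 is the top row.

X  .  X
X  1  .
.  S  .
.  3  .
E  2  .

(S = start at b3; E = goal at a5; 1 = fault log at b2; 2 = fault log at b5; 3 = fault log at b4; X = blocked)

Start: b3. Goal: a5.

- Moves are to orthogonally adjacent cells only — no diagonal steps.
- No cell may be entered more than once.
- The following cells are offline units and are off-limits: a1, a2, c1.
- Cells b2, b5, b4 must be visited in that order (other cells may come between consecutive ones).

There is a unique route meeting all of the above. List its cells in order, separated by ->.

b3 -> b2 -> c2 -> c3 -> c4 -> c5 -> b5 -> b4 -> a4 -> a5

The waypoints must appear in the order b2, b5, b4, with no cell reused.
Route from b3: up 1 to b2, right 1 to c2, down 3 to c5, left 1 to b5, up 1 to b4, left 1 to a4, down 1 to a5 — 9 moves in all.
Check: order respected (1 at step 1, 2 at step 6, 3 at step 7).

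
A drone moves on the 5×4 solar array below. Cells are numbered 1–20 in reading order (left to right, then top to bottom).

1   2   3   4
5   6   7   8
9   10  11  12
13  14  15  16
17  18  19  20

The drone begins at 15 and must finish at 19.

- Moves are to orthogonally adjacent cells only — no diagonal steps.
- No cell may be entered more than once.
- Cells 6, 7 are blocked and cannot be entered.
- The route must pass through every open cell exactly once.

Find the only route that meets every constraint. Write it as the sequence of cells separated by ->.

Need to visit all 18 open cells exactly once, starting at 15 and ending at 19.
Route from 15: up to 11, left to 10, 2× down (reaching 18), left to 17, 4× up (reaching 1), 3× right (reaching 4), 4× down (reaching 20), left to 19 — 17 moves in all.
Check: all 18 open cells covered.

15 -> 11 -> 10 -> 14 -> 18 -> 17 -> 13 -> 9 -> 5 -> 1 -> 2 -> 3 -> 4 -> 8 -> 12 -> 16 -> 20 -> 19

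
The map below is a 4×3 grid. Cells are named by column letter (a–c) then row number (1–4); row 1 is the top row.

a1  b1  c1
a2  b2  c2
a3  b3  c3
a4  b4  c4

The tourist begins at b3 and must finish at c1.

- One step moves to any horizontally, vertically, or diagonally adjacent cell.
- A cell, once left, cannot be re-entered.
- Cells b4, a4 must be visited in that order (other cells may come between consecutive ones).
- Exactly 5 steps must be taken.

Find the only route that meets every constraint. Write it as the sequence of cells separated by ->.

b3 -> b4 -> a4 -> a3 -> b2 -> c1

The waypoints must appear in the order b4, a4, with no cell reused.
Route from b3: down 1 to b4, left 1 to a4, up 1 to a3, up-right 2 to c1 — 5 moves in all.
Check: order respected (b4 at step 1, a4 at step 2); 5 moves as required.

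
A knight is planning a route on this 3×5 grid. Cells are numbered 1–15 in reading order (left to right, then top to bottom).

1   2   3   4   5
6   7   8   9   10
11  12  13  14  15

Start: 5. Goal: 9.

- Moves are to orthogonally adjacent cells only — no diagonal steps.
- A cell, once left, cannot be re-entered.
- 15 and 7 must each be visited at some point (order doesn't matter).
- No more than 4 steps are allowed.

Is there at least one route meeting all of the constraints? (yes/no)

no

Even ignoring the no-revisit rule, getting from 5 to 9, taking the cheapest ordering 5 → 15 → 7 → 9 needs at least 2 + 4 + 2 = 8 moves (Manhattan distance per leg), which exceeds the 4-move limit.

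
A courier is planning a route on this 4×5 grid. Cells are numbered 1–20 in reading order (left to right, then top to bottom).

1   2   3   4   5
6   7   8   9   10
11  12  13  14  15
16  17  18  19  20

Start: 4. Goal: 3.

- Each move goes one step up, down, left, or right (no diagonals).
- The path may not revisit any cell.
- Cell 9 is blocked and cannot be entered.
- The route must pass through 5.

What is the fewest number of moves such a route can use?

7

Any route passes through 5 somewhere between 4 and 3. Summing Manhattan distances along the two legs (4 → 5 → 3) gives a lower bound of 1 + 2 = 3 moves.
The shortest route satisfying every rule uses 7 moves: 4 → 5 → 10 → 15 → 14 → 13 → 8 → 3.
The no-revisit rule (legs can't share cells) pushes the minimum above the 3-move bound; an exhaustive check rules out every length from 3 to 6 (on a 4-connected grid the length of any start-to-goal walk has the same parity as the Manhattan bound, so only lengths 3, 5, 7, … need checking), leaving 7 as the minimum.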